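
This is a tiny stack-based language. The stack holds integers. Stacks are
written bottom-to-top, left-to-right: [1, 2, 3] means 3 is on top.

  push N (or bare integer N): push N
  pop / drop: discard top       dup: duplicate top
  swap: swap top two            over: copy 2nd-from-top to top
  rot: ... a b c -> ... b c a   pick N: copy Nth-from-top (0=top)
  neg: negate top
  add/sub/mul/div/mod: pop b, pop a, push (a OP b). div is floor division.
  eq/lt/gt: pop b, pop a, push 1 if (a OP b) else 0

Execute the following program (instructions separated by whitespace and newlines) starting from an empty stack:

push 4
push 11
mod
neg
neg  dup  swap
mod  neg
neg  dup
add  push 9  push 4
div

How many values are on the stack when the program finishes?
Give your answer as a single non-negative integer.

After 'push 4': stack = [4] (depth 1)
After 'push 11': stack = [4, 11] (depth 2)
After 'mod': stack = [4] (depth 1)
After 'neg': stack = [-4] (depth 1)
After 'neg': stack = [4] (depth 1)
After 'dup': stack = [4, 4] (depth 2)
After 'swap': stack = [4, 4] (depth 2)
After 'mod': stack = [0] (depth 1)
After 'neg': stack = [0] (depth 1)
After 'neg': stack = [0] (depth 1)
After 'dup': stack = [0, 0] (depth 2)
After 'add': stack = [0] (depth 1)
After 'push 9': stack = [0, 9] (depth 2)
After 'push 4': stack = [0, 9, 4] (depth 3)
After 'div': stack = [0, 2] (depth 2)

Answer: 2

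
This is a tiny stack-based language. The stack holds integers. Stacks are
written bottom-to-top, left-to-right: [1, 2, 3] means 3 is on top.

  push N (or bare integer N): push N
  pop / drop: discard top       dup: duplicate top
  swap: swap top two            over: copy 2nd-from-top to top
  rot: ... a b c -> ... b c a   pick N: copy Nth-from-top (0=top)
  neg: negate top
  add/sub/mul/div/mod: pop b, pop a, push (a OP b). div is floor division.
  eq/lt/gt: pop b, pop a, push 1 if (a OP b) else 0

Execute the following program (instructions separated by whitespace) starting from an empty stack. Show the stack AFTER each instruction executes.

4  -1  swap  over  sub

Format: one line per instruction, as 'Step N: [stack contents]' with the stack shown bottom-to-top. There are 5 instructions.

Step 1: [4]
Step 2: [4, -1]
Step 3: [-1, 4]
Step 4: [-1, 4, -1]
Step 5: [-1, 5]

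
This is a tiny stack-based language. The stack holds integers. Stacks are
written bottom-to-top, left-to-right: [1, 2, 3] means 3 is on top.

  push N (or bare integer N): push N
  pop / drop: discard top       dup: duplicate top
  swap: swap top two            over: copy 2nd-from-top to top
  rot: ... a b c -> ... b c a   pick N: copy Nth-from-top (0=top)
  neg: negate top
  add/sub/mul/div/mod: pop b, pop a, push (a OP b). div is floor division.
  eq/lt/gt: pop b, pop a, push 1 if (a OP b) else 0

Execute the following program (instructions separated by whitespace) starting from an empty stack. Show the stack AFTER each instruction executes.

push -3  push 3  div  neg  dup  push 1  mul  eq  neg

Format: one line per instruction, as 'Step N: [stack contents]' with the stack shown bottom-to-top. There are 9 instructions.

Step 1: [-3]
Step 2: [-3, 3]
Step 3: [-1]
Step 4: [1]
Step 5: [1, 1]
Step 6: [1, 1, 1]
Step 7: [1, 1]
Step 8: [1]
Step 9: [-1]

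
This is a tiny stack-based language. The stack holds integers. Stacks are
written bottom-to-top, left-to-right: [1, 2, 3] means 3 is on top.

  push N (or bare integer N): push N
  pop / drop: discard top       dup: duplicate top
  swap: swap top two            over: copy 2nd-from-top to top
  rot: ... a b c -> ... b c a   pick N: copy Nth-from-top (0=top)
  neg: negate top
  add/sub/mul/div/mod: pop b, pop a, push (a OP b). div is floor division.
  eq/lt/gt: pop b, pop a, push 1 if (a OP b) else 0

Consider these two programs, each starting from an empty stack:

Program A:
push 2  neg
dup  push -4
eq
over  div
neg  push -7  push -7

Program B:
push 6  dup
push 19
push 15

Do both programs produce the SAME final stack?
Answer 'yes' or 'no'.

Program A trace:
  After 'push 2': [2]
  After 'neg': [-2]
  After 'dup': [-2, -2]
  After 'push -4': [-2, -2, -4]
  After 'eq': [-2, 0]
  After 'over': [-2, 0, -2]
  After 'div': [-2, 0]
  After 'neg': [-2, 0]
  After 'push -7': [-2, 0, -7]
  After 'push -7': [-2, 0, -7, -7]
Program A final stack: [-2, 0, -7, -7]

Program B trace:
  After 'push 6': [6]
  After 'dup': [6, 6]
  After 'push 19': [6, 6, 19]
  After 'push 15': [6, 6, 19, 15]
Program B final stack: [6, 6, 19, 15]
Same: no

Answer: no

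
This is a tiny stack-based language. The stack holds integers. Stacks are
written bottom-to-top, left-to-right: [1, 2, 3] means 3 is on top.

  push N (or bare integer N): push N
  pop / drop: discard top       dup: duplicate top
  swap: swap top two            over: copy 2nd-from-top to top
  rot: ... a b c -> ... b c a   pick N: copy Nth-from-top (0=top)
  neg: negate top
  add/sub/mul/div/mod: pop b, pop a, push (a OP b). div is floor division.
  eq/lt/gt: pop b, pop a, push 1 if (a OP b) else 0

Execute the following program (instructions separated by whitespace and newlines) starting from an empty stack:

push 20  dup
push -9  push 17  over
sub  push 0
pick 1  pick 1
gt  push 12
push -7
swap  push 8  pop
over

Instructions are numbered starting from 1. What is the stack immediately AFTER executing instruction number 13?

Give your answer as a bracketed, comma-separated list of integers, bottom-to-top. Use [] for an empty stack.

Step 1 ('push 20'): [20]
Step 2 ('dup'): [20, 20]
Step 3 ('push -9'): [20, 20, -9]
Step 4 ('push 17'): [20, 20, -9, 17]
Step 5 ('over'): [20, 20, -9, 17, -9]
Step 6 ('sub'): [20, 20, -9, 26]
Step 7 ('push 0'): [20, 20, -9, 26, 0]
Step 8 ('pick 1'): [20, 20, -9, 26, 0, 26]
Step 9 ('pick 1'): [20, 20, -9, 26, 0, 26, 0]
Step 10 ('gt'): [20, 20, -9, 26, 0, 1]
Step 11 ('push 12'): [20, 20, -9, 26, 0, 1, 12]
Step 12 ('push -7'): [20, 20, -9, 26, 0, 1, 12, -7]
Step 13 ('swap'): [20, 20, -9, 26, 0, 1, -7, 12]

Answer: [20, 20, -9, 26, 0, 1, -7, 12]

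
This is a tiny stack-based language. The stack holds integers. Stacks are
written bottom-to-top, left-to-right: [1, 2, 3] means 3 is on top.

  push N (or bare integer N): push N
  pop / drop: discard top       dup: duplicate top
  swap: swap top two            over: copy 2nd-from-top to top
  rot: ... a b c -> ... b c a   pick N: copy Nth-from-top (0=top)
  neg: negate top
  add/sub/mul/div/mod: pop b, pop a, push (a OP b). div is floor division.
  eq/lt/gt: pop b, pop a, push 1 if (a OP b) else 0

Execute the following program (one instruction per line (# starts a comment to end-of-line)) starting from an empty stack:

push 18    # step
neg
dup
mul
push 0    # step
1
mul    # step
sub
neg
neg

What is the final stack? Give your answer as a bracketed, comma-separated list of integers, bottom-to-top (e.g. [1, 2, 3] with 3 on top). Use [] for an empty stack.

After 'push 18': [18]
After 'neg': [-18]
After 'dup': [-18, -18]
After 'mul': [324]
After 'push 0': [324, 0]
After 'push 1': [324, 0, 1]
After 'mul': [324, 0]
After 'sub': [324]
After 'neg': [-324]
After 'neg': [324]

Answer: [324]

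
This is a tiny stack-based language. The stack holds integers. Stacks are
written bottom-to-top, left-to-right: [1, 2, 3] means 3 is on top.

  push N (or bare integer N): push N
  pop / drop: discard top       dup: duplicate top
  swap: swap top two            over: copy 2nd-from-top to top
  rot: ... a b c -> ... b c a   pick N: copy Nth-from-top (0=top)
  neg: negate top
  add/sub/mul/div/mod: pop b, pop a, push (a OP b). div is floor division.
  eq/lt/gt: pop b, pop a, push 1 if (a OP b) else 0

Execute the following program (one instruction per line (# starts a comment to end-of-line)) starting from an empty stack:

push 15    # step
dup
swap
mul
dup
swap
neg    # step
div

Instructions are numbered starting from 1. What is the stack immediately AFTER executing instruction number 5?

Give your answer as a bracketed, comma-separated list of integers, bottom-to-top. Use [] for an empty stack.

Answer: [225, 225]

Derivation:
Step 1 ('push 15'): [15]
Step 2 ('dup'): [15, 15]
Step 3 ('swap'): [15, 15]
Step 4 ('mul'): [225]
Step 5 ('dup'): [225, 225]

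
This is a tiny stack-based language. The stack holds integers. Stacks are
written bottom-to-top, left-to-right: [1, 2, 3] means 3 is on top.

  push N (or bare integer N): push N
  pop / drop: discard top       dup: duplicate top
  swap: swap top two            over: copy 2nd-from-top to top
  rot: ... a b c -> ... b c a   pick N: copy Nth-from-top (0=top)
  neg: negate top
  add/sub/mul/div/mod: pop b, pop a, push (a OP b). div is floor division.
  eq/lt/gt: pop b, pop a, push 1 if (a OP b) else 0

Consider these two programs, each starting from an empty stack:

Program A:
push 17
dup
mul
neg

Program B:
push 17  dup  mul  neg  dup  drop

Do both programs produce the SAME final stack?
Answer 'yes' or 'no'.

Program A trace:
  After 'push 17': [17]
  After 'dup': [17, 17]
  After 'mul': [289]
  After 'neg': [-289]
Program A final stack: [-289]

Program B trace:
  After 'push 17': [17]
  After 'dup': [17, 17]
  After 'mul': [289]
  After 'neg': [-289]
  After 'dup': [-289, -289]
  After 'drop': [-289]
Program B final stack: [-289]
Same: yes

Answer: yes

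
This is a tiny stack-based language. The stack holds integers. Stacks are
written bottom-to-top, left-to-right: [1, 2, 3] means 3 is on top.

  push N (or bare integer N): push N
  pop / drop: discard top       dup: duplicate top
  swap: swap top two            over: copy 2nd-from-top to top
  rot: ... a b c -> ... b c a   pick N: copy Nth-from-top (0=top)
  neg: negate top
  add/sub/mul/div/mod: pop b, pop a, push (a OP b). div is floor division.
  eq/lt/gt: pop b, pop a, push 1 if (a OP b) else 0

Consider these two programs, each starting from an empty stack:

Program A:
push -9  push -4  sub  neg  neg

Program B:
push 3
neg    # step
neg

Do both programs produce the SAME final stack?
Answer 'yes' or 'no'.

Answer: no

Derivation:
Program A trace:
  After 'push -9': [-9]
  After 'push -4': [-9, -4]
  After 'sub': [-5]
  After 'neg': [5]
  After 'neg': [-5]
Program A final stack: [-5]

Program B trace:
  After 'push 3': [3]
  After 'neg': [-3]
  After 'neg': [3]
Program B final stack: [3]
Same: no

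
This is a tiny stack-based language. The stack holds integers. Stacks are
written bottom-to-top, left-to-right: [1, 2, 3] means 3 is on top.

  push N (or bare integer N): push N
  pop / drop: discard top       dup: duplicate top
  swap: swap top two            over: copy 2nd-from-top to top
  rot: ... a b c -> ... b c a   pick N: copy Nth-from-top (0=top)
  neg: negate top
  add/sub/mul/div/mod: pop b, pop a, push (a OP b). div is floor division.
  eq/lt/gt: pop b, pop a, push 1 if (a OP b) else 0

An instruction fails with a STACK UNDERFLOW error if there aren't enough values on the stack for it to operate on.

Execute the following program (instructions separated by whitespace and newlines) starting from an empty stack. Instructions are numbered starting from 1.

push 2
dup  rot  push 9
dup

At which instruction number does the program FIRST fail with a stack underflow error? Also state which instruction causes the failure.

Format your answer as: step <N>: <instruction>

Answer: step 3: rot

Derivation:
Step 1 ('push 2'): stack = [2], depth = 1
Step 2 ('dup'): stack = [2, 2], depth = 2
Step 3 ('rot'): needs 3 value(s) but depth is 2 — STACK UNDERFLOW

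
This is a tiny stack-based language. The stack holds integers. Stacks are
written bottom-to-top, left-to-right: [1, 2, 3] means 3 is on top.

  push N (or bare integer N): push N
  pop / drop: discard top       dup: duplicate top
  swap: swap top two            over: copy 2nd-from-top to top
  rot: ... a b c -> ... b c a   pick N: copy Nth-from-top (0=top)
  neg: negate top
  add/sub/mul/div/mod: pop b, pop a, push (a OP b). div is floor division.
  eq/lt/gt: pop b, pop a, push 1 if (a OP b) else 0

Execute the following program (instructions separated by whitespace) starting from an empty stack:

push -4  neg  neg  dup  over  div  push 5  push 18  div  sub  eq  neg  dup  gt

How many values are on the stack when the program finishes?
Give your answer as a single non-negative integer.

After 'push -4': stack = [-4] (depth 1)
After 'neg': stack = [4] (depth 1)
After 'neg': stack = [-4] (depth 1)
After 'dup': stack = [-4, -4] (depth 2)
After 'over': stack = [-4, -4, -4] (depth 3)
After 'div': stack = [-4, 1] (depth 2)
After 'push 5': stack = [-4, 1, 5] (depth 3)
After 'push 18': stack = [-4, 1, 5, 18] (depth 4)
After 'div': stack = [-4, 1, 0] (depth 3)
After 'sub': stack = [-4, 1] (depth 2)
After 'eq': stack = [0] (depth 1)
After 'neg': stack = [0] (depth 1)
After 'dup': stack = [0, 0] (depth 2)
After 'gt': stack = [0] (depth 1)

Answer: 1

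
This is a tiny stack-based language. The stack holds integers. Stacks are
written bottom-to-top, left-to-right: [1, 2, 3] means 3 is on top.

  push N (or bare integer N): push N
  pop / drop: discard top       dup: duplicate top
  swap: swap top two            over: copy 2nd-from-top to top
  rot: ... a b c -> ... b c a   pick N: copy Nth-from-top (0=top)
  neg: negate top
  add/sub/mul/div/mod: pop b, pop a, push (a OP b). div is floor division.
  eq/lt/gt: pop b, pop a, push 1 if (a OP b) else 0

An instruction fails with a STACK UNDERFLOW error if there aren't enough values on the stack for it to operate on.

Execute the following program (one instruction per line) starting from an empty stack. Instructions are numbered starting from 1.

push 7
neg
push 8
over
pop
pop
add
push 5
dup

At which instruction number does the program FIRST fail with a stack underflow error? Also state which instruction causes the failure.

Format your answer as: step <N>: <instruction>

Step 1 ('push 7'): stack = [7], depth = 1
Step 2 ('neg'): stack = [-7], depth = 1
Step 3 ('push 8'): stack = [-7, 8], depth = 2
Step 4 ('over'): stack = [-7, 8, -7], depth = 3
Step 5 ('pop'): stack = [-7, 8], depth = 2
Step 6 ('pop'): stack = [-7], depth = 1
Step 7 ('add'): needs 2 value(s) but depth is 1 — STACK UNDERFLOW

Answer: step 7: add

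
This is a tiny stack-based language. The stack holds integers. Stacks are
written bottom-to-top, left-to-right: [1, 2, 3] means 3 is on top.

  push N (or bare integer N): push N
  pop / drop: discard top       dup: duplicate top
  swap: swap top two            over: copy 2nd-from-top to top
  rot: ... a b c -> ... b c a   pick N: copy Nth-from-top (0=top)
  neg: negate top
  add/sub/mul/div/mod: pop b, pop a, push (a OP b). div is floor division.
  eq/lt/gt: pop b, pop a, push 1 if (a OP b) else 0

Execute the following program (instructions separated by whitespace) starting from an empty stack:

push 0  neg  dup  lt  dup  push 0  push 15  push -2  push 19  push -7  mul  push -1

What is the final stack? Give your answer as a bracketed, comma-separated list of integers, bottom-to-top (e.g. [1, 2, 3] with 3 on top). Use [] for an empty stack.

Answer: [0, 0, 0, 15, -2, -133, -1]

Derivation:
After 'push 0': [0]
After 'neg': [0]
After 'dup': [0, 0]
After 'lt': [0]
After 'dup': [0, 0]
After 'push 0': [0, 0, 0]
After 'push 15': [0, 0, 0, 15]
After 'push -2': [0, 0, 0, 15, -2]
After 'push 19': [0, 0, 0, 15, -2, 19]
After 'push -7': [0, 0, 0, 15, -2, 19, -7]
After 'mul': [0, 0, 0, 15, -2, -133]
After 'push -1': [0, 0, 0, 15, -2, -133, -1]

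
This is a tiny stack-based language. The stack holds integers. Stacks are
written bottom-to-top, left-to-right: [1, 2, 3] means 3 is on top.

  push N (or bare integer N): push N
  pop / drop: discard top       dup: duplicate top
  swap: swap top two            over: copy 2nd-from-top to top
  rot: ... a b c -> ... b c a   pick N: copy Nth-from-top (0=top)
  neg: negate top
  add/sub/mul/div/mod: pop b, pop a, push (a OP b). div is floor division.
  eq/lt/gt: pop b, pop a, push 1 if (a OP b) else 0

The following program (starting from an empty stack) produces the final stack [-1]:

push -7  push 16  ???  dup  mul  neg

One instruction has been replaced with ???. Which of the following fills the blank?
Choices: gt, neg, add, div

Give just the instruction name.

Stack before ???: [-7, 16]
Stack after ???:  [-1]
Checking each choice:
  gt: produces [0]
  neg: produces [-7, -256]
  add: produces [-81]
  div: MATCH


Answer: div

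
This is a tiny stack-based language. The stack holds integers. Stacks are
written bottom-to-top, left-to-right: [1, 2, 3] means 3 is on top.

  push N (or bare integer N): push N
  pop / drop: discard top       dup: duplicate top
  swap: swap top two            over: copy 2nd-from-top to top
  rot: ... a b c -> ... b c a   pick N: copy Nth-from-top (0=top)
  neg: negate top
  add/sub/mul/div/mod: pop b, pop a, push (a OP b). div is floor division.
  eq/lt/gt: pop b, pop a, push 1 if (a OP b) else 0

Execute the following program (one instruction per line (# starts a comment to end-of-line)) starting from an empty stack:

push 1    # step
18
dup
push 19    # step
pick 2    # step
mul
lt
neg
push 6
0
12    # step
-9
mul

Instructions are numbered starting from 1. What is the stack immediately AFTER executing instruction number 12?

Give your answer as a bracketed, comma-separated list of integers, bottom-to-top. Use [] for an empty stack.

Answer: [1, 18, -1, 6, 0, 12, -9]

Derivation:
Step 1 ('push 1'): [1]
Step 2 ('18'): [1, 18]
Step 3 ('dup'): [1, 18, 18]
Step 4 ('push 19'): [1, 18, 18, 19]
Step 5 ('pick 2'): [1, 18, 18, 19, 18]
Step 6 ('mul'): [1, 18, 18, 342]
Step 7 ('lt'): [1, 18, 1]
Step 8 ('neg'): [1, 18, -1]
Step 9 ('push 6'): [1, 18, -1, 6]
Step 10 ('0'): [1, 18, -1, 6, 0]
Step 11 ('12'): [1, 18, -1, 6, 0, 12]
Step 12 ('-9'): [1, 18, -1, 6, 0, 12, -9]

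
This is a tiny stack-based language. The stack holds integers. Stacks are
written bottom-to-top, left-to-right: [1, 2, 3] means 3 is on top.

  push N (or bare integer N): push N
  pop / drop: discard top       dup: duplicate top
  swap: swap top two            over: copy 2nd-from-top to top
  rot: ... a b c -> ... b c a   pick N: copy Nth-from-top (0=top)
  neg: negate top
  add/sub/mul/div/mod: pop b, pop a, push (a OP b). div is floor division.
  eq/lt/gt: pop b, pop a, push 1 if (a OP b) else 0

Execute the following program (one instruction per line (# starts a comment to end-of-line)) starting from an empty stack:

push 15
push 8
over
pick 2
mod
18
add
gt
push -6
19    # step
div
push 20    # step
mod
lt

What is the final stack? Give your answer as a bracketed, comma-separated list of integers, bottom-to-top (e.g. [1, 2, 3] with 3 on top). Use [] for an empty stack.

Answer: [15, 1]

Derivation:
After 'push 15': [15]
After 'push 8': [15, 8]
After 'over': [15, 8, 15]
After 'pick 2': [15, 8, 15, 15]
After 'mod': [15, 8, 0]
After 'push 18': [15, 8, 0, 18]
After 'add': [15, 8, 18]
After 'gt': [15, 0]
After 'push -6': [15, 0, -6]
After 'push 19': [15, 0, -6, 19]
After 'div': [15, 0, -1]
After 'push 20': [15, 0, -1, 20]
After 'mod': [15, 0, 19]
After 'lt': [15, 1]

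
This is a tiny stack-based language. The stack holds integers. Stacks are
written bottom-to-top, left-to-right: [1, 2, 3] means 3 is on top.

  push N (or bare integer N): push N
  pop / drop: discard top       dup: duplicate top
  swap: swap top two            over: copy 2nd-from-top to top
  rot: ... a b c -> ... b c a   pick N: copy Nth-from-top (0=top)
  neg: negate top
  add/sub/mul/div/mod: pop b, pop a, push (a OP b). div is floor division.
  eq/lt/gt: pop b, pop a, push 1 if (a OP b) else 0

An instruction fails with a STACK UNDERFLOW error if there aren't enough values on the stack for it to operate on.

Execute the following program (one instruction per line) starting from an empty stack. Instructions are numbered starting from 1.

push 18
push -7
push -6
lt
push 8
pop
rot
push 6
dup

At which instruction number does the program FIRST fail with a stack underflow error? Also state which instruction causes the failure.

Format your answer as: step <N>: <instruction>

Answer: step 7: rot

Derivation:
Step 1 ('push 18'): stack = [18], depth = 1
Step 2 ('push -7'): stack = [18, -7], depth = 2
Step 3 ('push -6'): stack = [18, -7, -6], depth = 3
Step 4 ('lt'): stack = [18, 1], depth = 2
Step 5 ('push 8'): stack = [18, 1, 8], depth = 3
Step 6 ('pop'): stack = [18, 1], depth = 2
Step 7 ('rot'): needs 3 value(s) but depth is 2 — STACK UNDERFLOW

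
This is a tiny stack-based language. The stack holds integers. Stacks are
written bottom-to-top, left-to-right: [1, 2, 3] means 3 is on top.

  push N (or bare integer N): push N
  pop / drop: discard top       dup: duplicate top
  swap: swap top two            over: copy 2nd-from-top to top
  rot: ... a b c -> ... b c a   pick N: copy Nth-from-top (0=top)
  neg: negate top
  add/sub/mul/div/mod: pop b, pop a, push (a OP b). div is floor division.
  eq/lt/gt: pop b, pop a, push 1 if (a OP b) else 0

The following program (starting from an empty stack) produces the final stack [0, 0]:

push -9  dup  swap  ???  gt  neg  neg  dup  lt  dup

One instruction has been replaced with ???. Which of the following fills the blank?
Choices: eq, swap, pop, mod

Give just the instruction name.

Answer: swap

Derivation:
Stack before ???: [-9, -9]
Stack after ???:  [-9, -9]
Checking each choice:
  eq: stack underflow (need 2, have 1)
  swap: MATCH
  pop: stack underflow (need 2, have 1)
  mod: stack underflow (need 2, have 1)


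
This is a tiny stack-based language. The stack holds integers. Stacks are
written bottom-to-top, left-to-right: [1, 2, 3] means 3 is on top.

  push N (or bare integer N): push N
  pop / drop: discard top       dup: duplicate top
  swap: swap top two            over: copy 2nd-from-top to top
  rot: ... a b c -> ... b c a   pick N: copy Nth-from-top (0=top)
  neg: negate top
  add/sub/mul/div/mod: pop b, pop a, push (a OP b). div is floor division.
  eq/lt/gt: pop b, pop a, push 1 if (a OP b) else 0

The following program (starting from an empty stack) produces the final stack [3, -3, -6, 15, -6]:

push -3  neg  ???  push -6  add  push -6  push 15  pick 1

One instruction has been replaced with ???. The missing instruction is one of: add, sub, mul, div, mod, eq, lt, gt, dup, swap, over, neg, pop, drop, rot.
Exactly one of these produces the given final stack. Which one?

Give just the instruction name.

Answer: dup

Derivation:
Stack before ???: [3]
Stack after ???:  [3, 3]
The instruction that transforms [3] -> [3, 3] is: dup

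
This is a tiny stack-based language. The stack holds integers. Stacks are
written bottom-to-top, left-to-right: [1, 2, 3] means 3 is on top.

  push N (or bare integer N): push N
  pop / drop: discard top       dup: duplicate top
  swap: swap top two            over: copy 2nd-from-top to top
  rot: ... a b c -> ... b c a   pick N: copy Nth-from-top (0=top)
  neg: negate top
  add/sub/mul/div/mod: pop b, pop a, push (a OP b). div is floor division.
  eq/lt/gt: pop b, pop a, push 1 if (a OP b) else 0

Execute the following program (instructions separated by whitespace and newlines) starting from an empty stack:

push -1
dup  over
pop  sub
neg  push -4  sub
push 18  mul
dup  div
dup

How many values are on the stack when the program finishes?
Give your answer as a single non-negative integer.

Answer: 2

Derivation:
After 'push -1': stack = [-1] (depth 1)
After 'dup': stack = [-1, -1] (depth 2)
After 'over': stack = [-1, -1, -1] (depth 3)
After 'pop': stack = [-1, -1] (depth 2)
After 'sub': stack = [0] (depth 1)
After 'neg': stack = [0] (depth 1)
After 'push -4': stack = [0, -4] (depth 2)
After 'sub': stack = [4] (depth 1)
After 'push 18': stack = [4, 18] (depth 2)
After 'mul': stack = [72] (depth 1)
After 'dup': stack = [72, 72] (depth 2)
After 'div': stack = [1] (depth 1)
After 'dup': stack = [1, 1] (depth 2)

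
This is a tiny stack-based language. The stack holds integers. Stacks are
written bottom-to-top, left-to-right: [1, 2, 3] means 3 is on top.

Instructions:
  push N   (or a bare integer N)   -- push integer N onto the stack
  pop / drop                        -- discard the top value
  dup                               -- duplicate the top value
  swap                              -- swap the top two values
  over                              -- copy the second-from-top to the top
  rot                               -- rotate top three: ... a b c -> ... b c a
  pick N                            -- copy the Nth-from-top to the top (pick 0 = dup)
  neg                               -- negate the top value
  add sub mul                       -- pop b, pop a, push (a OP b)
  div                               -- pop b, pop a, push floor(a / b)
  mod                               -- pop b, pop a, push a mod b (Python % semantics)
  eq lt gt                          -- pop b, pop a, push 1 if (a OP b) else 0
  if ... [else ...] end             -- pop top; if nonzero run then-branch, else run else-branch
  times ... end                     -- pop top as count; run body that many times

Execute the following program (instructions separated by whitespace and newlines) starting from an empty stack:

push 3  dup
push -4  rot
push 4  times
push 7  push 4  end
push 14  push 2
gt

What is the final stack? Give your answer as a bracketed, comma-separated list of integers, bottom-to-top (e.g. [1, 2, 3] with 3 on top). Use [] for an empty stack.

Answer: [3, -4, 3, 7, 4, 7, 4, 7, 4, 7, 4, 1]

Derivation:
After 'push 3': [3]
After 'dup': [3, 3]
After 'push -4': [3, 3, -4]
After 'rot': [3, -4, 3]
After 'push 4': [3, -4, 3, 4]
After 'times': [3, -4, 3]
After 'push 7': [3, -4, 3, 7]
After 'push 4': [3, -4, 3, 7, 4]
After 'push 7': [3, -4, 3, 7, 4, 7]
After 'push 4': [3, -4, 3, 7, 4, 7, 4]
After 'push 7': [3, -4, 3, 7, 4, 7, 4, 7]
After 'push 4': [3, -4, 3, 7, 4, 7, 4, 7, 4]
After 'push 7': [3, -4, 3, 7, 4, 7, 4, 7, 4, 7]
After 'push 4': [3, -4, 3, 7, 4, 7, 4, 7, 4, 7, 4]
After 'push 14': [3, -4, 3, 7, 4, 7, 4, 7, 4, 7, 4, 14]
After 'push 2': [3, -4, 3, 7, 4, 7, 4, 7, 4, 7, 4, 14, 2]
After 'gt': [3, -4, 3, 7, 4, 7, 4, 7, 4, 7, 4, 1]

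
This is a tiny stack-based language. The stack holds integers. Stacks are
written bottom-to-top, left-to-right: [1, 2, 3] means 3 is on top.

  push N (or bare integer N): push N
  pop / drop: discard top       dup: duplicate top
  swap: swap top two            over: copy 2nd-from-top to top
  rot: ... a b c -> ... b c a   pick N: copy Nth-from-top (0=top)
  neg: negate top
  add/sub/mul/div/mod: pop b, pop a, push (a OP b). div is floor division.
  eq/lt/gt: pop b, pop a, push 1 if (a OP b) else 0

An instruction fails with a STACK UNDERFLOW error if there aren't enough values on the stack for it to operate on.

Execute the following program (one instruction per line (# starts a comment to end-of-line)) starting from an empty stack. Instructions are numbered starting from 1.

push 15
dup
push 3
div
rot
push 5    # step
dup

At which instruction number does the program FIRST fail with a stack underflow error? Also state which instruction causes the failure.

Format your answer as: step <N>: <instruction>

Answer: step 5: rot

Derivation:
Step 1 ('push 15'): stack = [15], depth = 1
Step 2 ('dup'): stack = [15, 15], depth = 2
Step 3 ('push 3'): stack = [15, 15, 3], depth = 3
Step 4 ('div'): stack = [15, 5], depth = 2
Step 5 ('rot'): needs 3 value(s) but depth is 2 — STACK UNDERFLOW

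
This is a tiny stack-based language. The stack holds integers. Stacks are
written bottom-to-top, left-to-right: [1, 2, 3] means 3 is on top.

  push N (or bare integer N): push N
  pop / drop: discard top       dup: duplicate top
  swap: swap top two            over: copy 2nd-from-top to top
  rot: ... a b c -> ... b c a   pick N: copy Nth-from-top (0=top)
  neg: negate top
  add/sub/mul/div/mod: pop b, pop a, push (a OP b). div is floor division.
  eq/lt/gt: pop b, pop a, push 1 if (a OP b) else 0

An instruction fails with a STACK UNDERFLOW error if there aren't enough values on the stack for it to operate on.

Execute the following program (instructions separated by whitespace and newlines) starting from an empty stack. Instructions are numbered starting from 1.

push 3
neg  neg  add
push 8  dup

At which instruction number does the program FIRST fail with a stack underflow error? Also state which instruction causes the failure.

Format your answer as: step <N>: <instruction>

Answer: step 4: add

Derivation:
Step 1 ('push 3'): stack = [3], depth = 1
Step 2 ('neg'): stack = [-3], depth = 1
Step 3 ('neg'): stack = [3], depth = 1
Step 4 ('add'): needs 2 value(s) but depth is 1 — STACK UNDERFLOW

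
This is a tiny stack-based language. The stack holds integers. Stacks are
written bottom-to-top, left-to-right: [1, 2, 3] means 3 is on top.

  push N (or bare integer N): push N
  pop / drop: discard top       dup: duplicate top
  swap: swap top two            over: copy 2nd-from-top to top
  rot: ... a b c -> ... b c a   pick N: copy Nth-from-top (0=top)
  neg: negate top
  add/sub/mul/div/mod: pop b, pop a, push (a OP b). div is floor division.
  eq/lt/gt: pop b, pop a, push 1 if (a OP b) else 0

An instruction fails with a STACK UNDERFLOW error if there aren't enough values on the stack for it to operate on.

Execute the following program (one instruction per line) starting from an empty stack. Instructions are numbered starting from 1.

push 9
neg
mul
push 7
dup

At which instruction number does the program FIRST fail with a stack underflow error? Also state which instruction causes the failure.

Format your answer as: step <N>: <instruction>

Answer: step 3: mul

Derivation:
Step 1 ('push 9'): stack = [9], depth = 1
Step 2 ('neg'): stack = [-9], depth = 1
Step 3 ('mul'): needs 2 value(s) but depth is 1 — STACK UNDERFLOW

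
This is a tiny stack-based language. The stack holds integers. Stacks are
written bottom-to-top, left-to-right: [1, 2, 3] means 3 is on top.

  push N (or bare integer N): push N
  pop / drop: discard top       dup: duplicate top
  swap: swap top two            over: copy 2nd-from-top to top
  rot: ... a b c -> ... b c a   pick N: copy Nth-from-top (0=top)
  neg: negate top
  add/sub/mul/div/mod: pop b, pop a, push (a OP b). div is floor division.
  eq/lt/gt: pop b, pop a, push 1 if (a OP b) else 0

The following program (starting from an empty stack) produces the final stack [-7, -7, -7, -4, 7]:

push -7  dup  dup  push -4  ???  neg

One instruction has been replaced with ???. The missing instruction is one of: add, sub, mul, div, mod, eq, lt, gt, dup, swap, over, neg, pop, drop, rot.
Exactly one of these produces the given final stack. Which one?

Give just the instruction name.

Answer: over

Derivation:
Stack before ???: [-7, -7, -7, -4]
Stack after ???:  [-7, -7, -7, -4, -7]
The instruction that transforms [-7, -7, -7, -4] -> [-7, -7, -7, -4, -7] is: over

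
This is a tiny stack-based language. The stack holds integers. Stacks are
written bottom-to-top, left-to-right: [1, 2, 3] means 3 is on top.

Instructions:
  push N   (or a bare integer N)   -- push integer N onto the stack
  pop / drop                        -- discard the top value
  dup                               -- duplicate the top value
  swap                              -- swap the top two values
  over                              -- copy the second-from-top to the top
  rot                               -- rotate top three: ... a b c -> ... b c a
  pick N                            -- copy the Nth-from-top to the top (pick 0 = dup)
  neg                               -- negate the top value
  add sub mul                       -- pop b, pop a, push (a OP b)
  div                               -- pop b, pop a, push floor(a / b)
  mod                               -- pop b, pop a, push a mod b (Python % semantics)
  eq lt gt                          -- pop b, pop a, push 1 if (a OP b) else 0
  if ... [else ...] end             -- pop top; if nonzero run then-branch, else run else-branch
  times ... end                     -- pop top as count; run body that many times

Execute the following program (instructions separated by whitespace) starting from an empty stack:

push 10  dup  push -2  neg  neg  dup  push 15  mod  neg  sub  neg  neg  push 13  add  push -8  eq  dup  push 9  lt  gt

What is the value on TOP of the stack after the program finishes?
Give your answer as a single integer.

Answer: 0

Derivation:
After 'push 10': [10]
After 'dup': [10, 10]
After 'push -2': [10, 10, -2]
After 'neg': [10, 10, 2]
After 'neg': [10, 10, -2]
After 'dup': [10, 10, -2, -2]
After 'push 15': [10, 10, -2, -2, 15]
After 'mod': [10, 10, -2, 13]
After 'neg': [10, 10, -2, -13]
After 'sub': [10, 10, 11]
After 'neg': [10, 10, -11]
After 'neg': [10, 10, 11]
After 'push 13': [10, 10, 11, 13]
After 'add': [10, 10, 24]
After 'push -8': [10, 10, 24, -8]
After 'eq': [10, 10, 0]
After 'dup': [10, 10, 0, 0]
After 'push 9': [10, 10, 0, 0, 9]
After 'lt': [10, 10, 0, 1]
After 'gt': [10, 10, 0]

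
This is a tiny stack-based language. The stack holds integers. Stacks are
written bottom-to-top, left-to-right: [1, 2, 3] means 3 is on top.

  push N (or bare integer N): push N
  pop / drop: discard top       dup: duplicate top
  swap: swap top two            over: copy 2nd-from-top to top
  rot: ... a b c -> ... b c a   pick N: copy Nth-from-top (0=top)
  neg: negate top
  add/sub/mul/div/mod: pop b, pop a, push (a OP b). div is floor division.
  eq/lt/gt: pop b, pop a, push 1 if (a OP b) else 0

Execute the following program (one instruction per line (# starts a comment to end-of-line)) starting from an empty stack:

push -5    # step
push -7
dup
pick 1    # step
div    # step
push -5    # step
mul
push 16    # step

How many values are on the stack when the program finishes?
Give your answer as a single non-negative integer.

Answer: 4

Derivation:
After 'push -5': stack = [-5] (depth 1)
After 'push -7': stack = [-5, -7] (depth 2)
After 'dup': stack = [-5, -7, -7] (depth 3)
After 'pick 1': stack = [-5, -7, -7, -7] (depth 4)
After 'div': stack = [-5, -7, 1] (depth 3)
After 'push -5': stack = [-5, -7, 1, -5] (depth 4)
After 'mul': stack = [-5, -7, -5] (depth 3)
After 'push 16': stack = [-5, -7, -5, 16] (depth 4)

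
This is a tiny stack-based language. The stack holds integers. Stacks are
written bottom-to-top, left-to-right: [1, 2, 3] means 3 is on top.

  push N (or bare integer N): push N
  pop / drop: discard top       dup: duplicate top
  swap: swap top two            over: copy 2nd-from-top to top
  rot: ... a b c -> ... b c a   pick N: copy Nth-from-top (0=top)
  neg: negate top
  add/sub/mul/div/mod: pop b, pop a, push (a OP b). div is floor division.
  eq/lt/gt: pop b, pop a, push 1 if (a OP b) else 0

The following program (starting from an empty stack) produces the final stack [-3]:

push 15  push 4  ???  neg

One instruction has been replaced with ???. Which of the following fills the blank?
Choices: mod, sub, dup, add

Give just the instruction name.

Stack before ???: [15, 4]
Stack after ???:  [3]
Checking each choice:
  mod: MATCH
  sub: produces [-11]
  dup: produces [15, 4, -4]
  add: produces [-19]


Answer: mod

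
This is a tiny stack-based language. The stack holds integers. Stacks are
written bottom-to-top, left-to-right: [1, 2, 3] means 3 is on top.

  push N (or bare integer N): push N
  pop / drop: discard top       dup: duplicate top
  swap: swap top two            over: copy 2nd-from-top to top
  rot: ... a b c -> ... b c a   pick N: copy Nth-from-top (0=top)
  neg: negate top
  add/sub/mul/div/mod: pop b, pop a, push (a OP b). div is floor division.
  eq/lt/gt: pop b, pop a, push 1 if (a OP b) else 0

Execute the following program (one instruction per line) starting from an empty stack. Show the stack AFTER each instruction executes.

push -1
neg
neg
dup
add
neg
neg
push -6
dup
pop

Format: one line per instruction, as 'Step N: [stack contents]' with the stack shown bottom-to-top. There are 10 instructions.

Step 1: [-1]
Step 2: [1]
Step 3: [-1]
Step 4: [-1, -1]
Step 5: [-2]
Step 6: [2]
Step 7: [-2]
Step 8: [-2, -6]
Step 9: [-2, -6, -6]
Step 10: [-2, -6]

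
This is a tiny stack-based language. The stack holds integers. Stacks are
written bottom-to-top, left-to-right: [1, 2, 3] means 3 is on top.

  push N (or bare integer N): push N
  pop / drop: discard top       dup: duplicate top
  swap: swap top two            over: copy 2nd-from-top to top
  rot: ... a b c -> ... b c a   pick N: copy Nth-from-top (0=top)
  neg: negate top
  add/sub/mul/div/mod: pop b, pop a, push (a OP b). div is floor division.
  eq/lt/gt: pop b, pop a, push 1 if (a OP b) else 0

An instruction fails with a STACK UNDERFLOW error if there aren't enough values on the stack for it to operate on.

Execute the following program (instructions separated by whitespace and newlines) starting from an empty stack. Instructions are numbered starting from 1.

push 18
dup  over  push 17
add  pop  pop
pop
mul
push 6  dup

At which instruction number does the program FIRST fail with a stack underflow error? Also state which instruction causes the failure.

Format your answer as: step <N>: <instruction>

Step 1 ('push 18'): stack = [18], depth = 1
Step 2 ('dup'): stack = [18, 18], depth = 2
Step 3 ('over'): stack = [18, 18, 18], depth = 3
Step 4 ('push 17'): stack = [18, 18, 18, 17], depth = 4
Step 5 ('add'): stack = [18, 18, 35], depth = 3
Step 6 ('pop'): stack = [18, 18], depth = 2
Step 7 ('pop'): stack = [18], depth = 1
Step 8 ('pop'): stack = [], depth = 0
Step 9 ('mul'): needs 2 value(s) but depth is 0 — STACK UNDERFLOW

Answer: step 9: mul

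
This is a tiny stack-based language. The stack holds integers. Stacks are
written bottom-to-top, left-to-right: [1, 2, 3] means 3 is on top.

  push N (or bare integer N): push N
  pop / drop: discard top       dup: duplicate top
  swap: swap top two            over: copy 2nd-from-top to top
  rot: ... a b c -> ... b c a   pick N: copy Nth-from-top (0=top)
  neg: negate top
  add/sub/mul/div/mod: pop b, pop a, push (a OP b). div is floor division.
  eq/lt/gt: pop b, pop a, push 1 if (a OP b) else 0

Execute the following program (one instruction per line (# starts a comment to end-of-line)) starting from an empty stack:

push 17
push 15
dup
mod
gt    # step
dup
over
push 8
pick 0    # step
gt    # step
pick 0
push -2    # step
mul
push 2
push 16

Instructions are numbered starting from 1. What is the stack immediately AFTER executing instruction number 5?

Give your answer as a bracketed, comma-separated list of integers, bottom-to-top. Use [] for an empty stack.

Step 1 ('push 17'): [17]
Step 2 ('push 15'): [17, 15]
Step 3 ('dup'): [17, 15, 15]
Step 4 ('mod'): [17, 0]
Step 5 ('gt'): [1]

Answer: [1]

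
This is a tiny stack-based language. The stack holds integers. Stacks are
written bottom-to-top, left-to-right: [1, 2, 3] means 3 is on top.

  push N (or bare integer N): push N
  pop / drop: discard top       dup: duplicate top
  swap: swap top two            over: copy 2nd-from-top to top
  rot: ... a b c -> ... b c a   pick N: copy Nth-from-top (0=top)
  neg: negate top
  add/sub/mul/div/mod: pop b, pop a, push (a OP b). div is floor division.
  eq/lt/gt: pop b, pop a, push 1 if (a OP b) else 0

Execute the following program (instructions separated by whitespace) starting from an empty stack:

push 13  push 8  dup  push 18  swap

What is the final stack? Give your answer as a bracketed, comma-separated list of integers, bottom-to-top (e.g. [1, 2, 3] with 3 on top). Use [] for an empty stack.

Answer: [13, 8, 18, 8]

Derivation:
After 'push 13': [13]
After 'push 8': [13, 8]
After 'dup': [13, 8, 8]
After 'push 18': [13, 8, 8, 18]
After 'swap': [13, 8, 18, 8]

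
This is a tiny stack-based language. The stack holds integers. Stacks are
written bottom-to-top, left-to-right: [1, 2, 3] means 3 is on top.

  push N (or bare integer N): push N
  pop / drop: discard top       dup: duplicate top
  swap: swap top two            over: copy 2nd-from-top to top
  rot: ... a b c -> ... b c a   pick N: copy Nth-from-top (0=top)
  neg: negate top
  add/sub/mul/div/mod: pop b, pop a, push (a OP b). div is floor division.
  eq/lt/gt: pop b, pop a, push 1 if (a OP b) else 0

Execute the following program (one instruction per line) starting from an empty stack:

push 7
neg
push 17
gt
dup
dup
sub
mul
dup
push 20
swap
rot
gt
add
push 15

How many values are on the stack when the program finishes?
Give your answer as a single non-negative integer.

Answer: 2

Derivation:
After 'push 7': stack = [7] (depth 1)
After 'neg': stack = [-7] (depth 1)
After 'push 17': stack = [-7, 17] (depth 2)
After 'gt': stack = [0] (depth 1)
After 'dup': stack = [0, 0] (depth 2)
After 'dup': stack = [0, 0, 0] (depth 3)
After 'sub': stack = [0, 0] (depth 2)
After 'mul': stack = [0] (depth 1)
After 'dup': stack = [0, 0] (depth 2)
After 'push 20': stack = [0, 0, 20] (depth 3)
After 'swap': stack = [0, 20, 0] (depth 3)
After 'rot': stack = [20, 0, 0] (depth 3)
After 'gt': stack = [20, 0] (depth 2)
After 'add': stack = [20] (depth 1)
After 'push 15': stack = [20, 15] (depth 2)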